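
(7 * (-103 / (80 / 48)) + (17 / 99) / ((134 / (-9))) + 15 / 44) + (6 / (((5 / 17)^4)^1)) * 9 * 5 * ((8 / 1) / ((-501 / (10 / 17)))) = -9491598527 / 12307900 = -771.18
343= 343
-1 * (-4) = 4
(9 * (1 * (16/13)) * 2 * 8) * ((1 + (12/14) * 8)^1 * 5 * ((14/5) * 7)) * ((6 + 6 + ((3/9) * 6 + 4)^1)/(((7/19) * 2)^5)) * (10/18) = 196107040800/31213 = 6282864.22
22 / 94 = 11 / 47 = 0.23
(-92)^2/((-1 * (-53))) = 8464/53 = 159.70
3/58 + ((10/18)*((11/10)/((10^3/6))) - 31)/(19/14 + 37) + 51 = 1173665983/23359500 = 50.24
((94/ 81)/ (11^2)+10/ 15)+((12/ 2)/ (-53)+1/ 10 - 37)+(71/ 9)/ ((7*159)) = -1321015909/ 36361710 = -36.33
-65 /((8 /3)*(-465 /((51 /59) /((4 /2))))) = 663 /29264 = 0.02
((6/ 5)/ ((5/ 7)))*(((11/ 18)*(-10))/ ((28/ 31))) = -341/ 30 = -11.37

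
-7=-7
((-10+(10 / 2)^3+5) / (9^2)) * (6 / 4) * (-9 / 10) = -2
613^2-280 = 375489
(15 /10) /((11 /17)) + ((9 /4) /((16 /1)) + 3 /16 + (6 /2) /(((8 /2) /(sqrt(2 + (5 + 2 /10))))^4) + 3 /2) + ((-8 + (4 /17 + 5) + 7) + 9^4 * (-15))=-29443078461 /299200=-98406.01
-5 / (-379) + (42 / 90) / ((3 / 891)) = 262672 / 1895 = 138.61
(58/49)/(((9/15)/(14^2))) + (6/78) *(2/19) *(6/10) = 386.67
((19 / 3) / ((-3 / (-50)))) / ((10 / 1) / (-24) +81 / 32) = 30400 / 609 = 49.92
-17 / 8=-2.12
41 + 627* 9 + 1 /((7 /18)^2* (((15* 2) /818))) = 1436752 /245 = 5864.29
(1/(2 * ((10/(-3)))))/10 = -3/200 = -0.02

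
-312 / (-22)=156 / 11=14.18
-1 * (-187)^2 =-34969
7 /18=0.39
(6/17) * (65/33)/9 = 0.08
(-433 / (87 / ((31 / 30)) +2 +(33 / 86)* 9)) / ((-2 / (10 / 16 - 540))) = -2490570535 / 1911992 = -1302.61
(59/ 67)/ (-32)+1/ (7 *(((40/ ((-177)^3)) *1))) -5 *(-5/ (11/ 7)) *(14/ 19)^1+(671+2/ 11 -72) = -301018990221/ 15683360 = -19193.53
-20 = -20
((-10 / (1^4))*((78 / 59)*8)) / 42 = -1040 / 413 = -2.52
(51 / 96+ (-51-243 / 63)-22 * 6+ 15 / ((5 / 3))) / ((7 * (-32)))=39721 / 50176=0.79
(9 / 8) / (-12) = -3 / 32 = -0.09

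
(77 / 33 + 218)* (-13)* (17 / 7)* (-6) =292162 / 7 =41737.43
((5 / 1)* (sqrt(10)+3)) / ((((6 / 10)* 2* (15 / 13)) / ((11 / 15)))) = 143 / 18+143* sqrt(10) / 54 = 16.32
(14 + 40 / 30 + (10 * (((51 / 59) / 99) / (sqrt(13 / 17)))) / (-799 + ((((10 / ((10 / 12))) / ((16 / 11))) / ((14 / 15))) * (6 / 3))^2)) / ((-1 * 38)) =-23 / 57 + 66640 * sqrt(221) / 183414364419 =-0.40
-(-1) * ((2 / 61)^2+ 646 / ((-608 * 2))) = -63129 / 119072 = -0.53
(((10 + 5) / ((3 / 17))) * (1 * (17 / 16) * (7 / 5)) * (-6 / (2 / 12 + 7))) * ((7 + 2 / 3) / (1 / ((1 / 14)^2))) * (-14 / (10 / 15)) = 59823 / 688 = 86.95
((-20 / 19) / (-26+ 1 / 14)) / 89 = 280 / 613833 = 0.00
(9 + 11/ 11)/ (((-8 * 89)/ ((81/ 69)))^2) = 3645/ 134086688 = 0.00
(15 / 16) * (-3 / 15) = -3 / 16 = -0.19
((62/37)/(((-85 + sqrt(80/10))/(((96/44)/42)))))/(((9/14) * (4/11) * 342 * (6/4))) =-10540/1232872893 - 248 * sqrt(2)/1232872893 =-0.00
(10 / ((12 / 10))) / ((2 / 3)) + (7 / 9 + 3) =293 / 18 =16.28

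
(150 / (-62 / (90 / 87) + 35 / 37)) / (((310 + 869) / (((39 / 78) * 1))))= -4625 / 4288678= -0.00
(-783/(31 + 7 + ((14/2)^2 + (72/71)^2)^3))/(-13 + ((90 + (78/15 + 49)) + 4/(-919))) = -10242002000335713/214942993910222233876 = -0.00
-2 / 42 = -1 / 21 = -0.05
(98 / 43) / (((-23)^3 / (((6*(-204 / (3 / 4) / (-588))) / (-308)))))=68 / 40284937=0.00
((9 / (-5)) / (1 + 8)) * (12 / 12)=-1 / 5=-0.20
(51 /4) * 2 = 51 /2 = 25.50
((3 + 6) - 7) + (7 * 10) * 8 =562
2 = 2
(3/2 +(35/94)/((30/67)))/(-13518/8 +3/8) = -526/381123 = -0.00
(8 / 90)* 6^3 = 96 / 5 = 19.20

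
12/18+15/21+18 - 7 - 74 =-1294/21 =-61.62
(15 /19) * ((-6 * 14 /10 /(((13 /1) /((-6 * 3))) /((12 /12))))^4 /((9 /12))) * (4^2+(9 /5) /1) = 342870.53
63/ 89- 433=-38474/ 89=-432.29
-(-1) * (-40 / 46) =-20 / 23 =-0.87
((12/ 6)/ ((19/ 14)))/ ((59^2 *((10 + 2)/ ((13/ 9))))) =91/ 1785753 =0.00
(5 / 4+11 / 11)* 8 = 18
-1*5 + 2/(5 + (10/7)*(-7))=-27/5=-5.40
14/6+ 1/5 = 38/15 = 2.53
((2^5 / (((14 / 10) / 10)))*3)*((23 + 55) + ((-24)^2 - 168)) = 2332800 / 7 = 333257.14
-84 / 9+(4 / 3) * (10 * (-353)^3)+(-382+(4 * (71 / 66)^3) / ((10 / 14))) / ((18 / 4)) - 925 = -586494044.34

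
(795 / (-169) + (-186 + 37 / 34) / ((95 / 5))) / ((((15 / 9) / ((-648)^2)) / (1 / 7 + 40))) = -278948428972128 / 1910545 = -146004636.88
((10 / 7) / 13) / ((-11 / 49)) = -70 / 143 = -0.49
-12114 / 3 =-4038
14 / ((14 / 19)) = 19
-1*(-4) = 4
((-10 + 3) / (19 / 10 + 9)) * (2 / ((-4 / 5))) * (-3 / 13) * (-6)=3150 / 1417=2.22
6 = 6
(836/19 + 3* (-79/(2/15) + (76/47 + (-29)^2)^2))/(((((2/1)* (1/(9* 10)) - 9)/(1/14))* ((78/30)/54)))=-57121566834825/162423352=-351683.22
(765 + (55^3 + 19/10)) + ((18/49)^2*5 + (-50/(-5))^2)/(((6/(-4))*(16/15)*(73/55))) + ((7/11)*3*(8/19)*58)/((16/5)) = 167109.06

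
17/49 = 0.35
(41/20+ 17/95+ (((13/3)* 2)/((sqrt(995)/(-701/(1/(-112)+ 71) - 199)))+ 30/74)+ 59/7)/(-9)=-1088813/885780+ 4797754* sqrt(995)/23733735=5.15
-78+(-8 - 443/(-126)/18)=-194605/2268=-85.80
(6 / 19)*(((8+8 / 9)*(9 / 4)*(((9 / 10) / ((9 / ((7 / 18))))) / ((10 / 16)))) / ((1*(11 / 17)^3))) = 550256 / 379335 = 1.45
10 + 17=27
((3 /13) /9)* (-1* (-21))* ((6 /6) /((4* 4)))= 7 /208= 0.03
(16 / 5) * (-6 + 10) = 64 / 5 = 12.80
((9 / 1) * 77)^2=480249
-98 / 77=-14 / 11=-1.27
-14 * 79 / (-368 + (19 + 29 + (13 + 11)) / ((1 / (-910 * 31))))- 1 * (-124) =124.00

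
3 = 3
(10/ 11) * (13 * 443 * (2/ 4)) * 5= 143975/ 11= 13088.64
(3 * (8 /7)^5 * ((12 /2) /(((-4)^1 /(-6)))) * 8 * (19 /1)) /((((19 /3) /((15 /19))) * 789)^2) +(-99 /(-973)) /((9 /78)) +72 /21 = 4777635450301974 /1108350955875583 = 4.31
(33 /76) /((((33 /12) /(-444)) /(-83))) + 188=114128 /19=6006.74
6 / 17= 0.35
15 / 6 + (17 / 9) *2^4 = 589 / 18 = 32.72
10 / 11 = 0.91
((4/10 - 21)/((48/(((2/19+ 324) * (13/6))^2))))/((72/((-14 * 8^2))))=1155157885609/438615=2633648.84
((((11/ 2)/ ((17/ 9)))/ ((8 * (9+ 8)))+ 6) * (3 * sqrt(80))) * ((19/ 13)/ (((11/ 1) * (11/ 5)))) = 7935255 * sqrt(5)/ 1818388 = 9.76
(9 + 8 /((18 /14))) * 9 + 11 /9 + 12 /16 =138.97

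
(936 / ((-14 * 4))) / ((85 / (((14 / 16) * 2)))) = -117 / 340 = -0.34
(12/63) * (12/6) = 8/21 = 0.38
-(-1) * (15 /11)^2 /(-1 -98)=-25 /1331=-0.02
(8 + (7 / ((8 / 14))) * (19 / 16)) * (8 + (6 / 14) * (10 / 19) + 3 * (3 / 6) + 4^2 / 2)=6803745 / 17024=399.66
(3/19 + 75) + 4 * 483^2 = 17731392/19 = 933231.16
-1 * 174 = -174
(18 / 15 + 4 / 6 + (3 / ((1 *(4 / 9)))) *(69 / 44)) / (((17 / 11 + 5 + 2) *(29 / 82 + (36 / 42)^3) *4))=462292999 / 1247974080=0.37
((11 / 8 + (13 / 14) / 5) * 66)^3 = 2999066740461 / 2744000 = 1092954.35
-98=-98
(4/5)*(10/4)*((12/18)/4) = 1/3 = 0.33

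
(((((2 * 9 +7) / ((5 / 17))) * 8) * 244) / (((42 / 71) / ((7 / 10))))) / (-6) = -294508 / 9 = -32723.11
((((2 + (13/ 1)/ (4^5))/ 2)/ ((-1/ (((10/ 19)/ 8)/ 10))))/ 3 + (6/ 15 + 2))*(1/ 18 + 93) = 416753065/ 1867776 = 223.13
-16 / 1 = -16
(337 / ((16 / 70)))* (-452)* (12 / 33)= -2665670 / 11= -242333.64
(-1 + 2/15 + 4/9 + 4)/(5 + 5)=161/450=0.36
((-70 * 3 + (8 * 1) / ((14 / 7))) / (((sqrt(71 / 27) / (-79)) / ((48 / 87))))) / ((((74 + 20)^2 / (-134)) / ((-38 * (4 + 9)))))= 12927284448 * sqrt(213) / 4548331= 41480.60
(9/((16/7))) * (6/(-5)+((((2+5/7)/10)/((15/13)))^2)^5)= -1954672706913381960761908835951/413687524260937500000000000000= -4.72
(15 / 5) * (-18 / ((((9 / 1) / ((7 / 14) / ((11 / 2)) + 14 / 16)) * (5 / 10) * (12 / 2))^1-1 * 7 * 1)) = -4590 / 1781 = -2.58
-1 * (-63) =63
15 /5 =3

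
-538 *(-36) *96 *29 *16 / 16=53920512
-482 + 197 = -285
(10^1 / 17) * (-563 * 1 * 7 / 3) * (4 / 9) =-157640 / 459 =-343.44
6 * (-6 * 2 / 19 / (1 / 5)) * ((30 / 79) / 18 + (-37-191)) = 6483720 / 1501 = 4319.60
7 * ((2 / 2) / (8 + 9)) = 7 / 17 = 0.41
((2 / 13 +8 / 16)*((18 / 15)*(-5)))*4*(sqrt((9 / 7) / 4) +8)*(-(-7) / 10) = -5712 / 65 -153*sqrt(7) / 65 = -94.10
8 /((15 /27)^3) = 5832 /125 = 46.66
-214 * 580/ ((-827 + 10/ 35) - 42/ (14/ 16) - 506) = 173768/ 1933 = 89.90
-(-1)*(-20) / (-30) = 2 / 3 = 0.67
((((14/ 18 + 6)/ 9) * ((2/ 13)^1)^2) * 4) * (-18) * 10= -19520/ 1521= -12.83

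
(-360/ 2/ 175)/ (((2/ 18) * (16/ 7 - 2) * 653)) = -162/ 3265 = -0.05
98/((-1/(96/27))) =-3136/9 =-348.44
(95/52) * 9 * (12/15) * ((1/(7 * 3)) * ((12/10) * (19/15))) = 2166/2275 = 0.95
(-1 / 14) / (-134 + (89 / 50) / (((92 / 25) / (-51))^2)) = -0.00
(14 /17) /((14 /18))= 18 /17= 1.06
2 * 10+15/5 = 23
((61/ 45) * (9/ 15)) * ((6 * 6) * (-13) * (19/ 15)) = -60268/ 125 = -482.14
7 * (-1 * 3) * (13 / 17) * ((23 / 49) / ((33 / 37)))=-11063 / 1309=-8.45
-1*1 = -1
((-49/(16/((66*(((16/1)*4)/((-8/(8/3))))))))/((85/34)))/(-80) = -539/25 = -21.56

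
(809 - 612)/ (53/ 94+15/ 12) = 37036/ 341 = 108.61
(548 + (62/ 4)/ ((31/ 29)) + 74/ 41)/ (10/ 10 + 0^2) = 46273/ 82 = 564.30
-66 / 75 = -22 / 25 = -0.88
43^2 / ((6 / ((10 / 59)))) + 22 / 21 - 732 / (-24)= 207605 / 2478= 83.78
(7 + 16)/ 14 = 23/ 14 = 1.64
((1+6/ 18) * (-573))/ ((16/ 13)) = -2483/ 4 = -620.75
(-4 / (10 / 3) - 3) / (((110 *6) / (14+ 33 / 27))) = -959 / 9900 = -0.10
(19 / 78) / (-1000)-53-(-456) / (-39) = -5046019 / 78000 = -64.69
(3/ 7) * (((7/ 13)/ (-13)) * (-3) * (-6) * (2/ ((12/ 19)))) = -171/ 169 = -1.01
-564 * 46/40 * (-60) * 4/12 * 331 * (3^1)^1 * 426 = 5487389496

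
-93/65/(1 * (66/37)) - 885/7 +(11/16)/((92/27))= -935867659/7367360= -127.03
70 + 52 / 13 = 74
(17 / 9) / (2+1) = 17 / 27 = 0.63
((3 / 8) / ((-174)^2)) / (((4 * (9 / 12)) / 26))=13 / 121104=0.00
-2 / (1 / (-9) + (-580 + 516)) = 18 / 577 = 0.03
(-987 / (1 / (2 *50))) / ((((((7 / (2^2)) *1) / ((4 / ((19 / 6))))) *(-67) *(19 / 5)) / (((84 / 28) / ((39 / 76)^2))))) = 36096000 / 11323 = 3187.85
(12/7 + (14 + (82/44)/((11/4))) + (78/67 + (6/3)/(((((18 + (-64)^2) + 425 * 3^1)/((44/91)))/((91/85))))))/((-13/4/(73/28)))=-33315185566606/2365520492335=-14.08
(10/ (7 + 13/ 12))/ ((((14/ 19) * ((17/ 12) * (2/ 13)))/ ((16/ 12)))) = 118560/ 11543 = 10.27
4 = 4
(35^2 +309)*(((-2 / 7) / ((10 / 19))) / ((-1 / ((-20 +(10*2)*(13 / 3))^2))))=233168000 / 63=3701079.37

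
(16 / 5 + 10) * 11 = 726 / 5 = 145.20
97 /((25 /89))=8633 /25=345.32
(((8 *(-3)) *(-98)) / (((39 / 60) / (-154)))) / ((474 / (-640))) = 772710400 / 1027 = 752395.72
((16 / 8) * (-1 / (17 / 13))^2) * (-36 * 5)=-60840 / 289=-210.52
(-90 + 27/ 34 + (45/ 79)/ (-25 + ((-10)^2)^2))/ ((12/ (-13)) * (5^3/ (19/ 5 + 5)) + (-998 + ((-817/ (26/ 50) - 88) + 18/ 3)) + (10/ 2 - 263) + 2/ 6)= 68356239237/ 2239005240710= 0.03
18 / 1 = 18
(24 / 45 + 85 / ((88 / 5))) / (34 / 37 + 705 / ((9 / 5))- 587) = -261923 / 9495200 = -0.03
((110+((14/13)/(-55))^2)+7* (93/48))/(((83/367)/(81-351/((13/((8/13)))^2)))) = 65367750757519323/1491558239600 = 43825.14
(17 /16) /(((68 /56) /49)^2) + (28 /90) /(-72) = 23823863 /13770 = 1730.13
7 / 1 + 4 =11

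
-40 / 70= -4 / 7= -0.57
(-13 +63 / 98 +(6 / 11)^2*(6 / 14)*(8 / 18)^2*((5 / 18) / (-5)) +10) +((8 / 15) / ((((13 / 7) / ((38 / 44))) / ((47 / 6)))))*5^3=142995725 / 594594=240.49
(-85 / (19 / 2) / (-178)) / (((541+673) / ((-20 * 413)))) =-351050 / 1026437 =-0.34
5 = 5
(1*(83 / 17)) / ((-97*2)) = -83 / 3298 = -0.03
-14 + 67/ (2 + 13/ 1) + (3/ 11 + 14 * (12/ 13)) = 7856/ 2145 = 3.66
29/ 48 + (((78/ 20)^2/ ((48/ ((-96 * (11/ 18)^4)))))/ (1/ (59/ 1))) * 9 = -145946261/ 64800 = -2252.26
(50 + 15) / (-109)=-65 / 109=-0.60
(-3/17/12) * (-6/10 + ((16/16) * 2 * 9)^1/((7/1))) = -69/2380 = -0.03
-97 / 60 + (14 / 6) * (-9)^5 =-8266957 / 60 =-137782.62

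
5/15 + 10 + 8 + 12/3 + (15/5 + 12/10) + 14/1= 608/15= 40.53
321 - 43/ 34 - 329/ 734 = 1992032/ 6239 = 319.29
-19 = -19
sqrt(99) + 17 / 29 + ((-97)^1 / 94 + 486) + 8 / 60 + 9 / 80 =3 * sqrt(11) + 158914937 / 327120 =495.75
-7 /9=-0.78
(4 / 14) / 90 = 1 / 315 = 0.00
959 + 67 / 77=73910 / 77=959.87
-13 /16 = -0.81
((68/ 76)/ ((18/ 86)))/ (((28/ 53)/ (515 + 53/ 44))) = 4176.97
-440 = -440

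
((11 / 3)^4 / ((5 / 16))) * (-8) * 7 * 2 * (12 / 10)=-52473344 / 675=-77738.29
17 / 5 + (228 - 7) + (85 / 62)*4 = 35632 / 155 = 229.88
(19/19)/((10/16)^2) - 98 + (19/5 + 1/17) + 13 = -33397/425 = -78.58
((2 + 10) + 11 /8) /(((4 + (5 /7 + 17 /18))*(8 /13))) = 87633 /22816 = 3.84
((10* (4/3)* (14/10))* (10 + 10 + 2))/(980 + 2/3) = 616/1471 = 0.42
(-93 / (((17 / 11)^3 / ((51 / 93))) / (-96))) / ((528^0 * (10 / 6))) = 1149984 / 1445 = 795.84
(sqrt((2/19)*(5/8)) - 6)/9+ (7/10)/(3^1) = -13/30+ sqrt(95)/342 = -0.40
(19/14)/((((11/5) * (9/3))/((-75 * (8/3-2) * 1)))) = -2375/231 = -10.28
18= 18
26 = 26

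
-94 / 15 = -6.27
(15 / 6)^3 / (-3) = -125 / 24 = -5.21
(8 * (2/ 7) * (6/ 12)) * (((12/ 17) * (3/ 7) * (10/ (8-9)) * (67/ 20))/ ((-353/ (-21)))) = -28944/ 42007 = -0.69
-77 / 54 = -1.43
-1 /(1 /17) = -17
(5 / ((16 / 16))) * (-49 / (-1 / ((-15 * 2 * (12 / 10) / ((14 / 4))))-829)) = 17640 / 59681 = 0.30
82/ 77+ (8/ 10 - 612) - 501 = -427787/ 385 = -1111.14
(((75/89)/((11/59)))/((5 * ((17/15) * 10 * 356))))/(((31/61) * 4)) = 0.00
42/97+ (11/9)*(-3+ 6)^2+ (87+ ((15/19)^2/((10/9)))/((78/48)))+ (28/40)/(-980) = 62951810379/637309400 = 98.78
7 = 7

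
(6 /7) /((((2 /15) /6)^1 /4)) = 1080 /7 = 154.29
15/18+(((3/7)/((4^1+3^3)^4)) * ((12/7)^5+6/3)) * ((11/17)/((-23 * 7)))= 1486893287411057/1784272012002438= 0.83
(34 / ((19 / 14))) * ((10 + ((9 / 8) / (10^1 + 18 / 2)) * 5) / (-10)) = -37247 / 1444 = -25.79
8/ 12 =2/ 3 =0.67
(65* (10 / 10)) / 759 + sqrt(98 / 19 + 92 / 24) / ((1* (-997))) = 65 / 759 -5* sqrt(4674) / 113658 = 0.08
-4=-4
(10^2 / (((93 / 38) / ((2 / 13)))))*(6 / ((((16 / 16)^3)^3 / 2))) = 30400 / 403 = 75.43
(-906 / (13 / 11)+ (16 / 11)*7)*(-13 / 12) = 54085 / 66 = 819.47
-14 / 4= -7 / 2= -3.50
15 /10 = 3 /2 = 1.50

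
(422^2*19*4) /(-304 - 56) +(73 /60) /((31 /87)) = -209763899 /5580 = -37592.10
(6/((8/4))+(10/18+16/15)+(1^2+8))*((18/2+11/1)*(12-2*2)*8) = 156928/9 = 17436.44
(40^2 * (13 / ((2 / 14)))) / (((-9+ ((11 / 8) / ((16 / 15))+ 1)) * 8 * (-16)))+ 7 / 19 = 169.87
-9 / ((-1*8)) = 9 / 8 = 1.12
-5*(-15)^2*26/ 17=-29250/ 17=-1720.59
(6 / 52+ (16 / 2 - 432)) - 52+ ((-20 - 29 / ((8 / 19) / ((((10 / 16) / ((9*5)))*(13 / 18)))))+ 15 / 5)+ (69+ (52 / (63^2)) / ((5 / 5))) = -34617119 / 81536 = -424.56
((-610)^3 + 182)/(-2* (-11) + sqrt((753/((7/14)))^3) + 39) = 13845829898/3415658495-341833111908* sqrt(1506)/3415658495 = -3879.70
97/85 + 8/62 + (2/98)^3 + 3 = 1323789183/310005115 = 4.27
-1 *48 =-48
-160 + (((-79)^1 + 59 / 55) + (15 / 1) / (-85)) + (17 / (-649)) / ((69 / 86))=-906438787 / 3806385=-238.14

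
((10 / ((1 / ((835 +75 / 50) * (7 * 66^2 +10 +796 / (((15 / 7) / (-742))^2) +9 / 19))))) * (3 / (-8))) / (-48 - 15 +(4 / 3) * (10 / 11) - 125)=7511003455372417 / 4684640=1603325646.23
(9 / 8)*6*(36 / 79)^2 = 8748 / 6241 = 1.40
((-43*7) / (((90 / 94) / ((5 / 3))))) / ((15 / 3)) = -14147 / 135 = -104.79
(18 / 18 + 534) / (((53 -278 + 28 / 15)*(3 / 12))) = -9.59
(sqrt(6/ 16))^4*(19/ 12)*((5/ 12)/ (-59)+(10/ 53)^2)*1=1078345/ 169708544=0.01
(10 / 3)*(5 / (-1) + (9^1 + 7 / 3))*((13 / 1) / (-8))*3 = -1235 / 12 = -102.92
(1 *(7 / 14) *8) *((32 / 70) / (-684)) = -16 / 5985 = -0.00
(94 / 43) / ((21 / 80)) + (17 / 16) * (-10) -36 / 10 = -213007 / 36120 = -5.90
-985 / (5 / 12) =-2364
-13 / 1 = -13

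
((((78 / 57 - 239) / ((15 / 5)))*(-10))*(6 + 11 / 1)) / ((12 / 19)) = 127925 / 6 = 21320.83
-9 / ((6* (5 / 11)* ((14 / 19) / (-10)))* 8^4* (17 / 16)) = 627 / 60928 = 0.01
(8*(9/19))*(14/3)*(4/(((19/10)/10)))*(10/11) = 1344000/3971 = 338.45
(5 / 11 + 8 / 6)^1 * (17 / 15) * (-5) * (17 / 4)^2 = -289867 / 1584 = -183.00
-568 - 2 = -570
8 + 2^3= 16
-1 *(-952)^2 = -906304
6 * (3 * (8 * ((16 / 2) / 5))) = 1152 / 5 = 230.40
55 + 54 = 109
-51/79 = -0.65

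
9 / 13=0.69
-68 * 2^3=-544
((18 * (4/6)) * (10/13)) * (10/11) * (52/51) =1600/187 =8.56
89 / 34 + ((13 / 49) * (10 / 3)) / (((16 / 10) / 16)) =57283 / 4998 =11.46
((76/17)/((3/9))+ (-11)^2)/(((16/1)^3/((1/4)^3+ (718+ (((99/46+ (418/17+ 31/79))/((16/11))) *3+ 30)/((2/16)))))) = 46.13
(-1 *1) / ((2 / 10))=-5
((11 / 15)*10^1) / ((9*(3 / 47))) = 1034 / 81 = 12.77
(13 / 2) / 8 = 13 / 16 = 0.81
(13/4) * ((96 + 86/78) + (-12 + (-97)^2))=185135/6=30855.83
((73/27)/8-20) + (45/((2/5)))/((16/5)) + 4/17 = 231035/14688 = 15.73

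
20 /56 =5 /14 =0.36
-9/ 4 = -2.25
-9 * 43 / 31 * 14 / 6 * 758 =-684474 / 31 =-22079.81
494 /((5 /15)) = 1482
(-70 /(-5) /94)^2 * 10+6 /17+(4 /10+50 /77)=23481252 /14457905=1.62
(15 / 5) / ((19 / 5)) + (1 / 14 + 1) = 495 / 266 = 1.86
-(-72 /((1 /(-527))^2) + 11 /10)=199964869 /10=19996486.90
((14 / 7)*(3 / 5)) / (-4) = -0.30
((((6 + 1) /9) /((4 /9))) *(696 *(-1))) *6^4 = -1578528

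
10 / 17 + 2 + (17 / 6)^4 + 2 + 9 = 1719233 / 22032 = 78.03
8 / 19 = 0.42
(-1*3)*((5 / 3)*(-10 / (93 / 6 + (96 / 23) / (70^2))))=3.23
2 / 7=0.29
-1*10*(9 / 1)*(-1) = 90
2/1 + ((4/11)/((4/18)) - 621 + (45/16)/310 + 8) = -6649277/10912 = -609.35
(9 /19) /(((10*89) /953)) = 8577 /16910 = 0.51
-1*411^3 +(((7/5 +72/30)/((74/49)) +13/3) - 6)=-77063448467/1110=-69426530.15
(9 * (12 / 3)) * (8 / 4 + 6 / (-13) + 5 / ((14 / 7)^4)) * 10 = 17325 / 26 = 666.35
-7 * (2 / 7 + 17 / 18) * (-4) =310 / 9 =34.44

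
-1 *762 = -762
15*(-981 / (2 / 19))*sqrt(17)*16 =-2236680*sqrt(17) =-9222067.89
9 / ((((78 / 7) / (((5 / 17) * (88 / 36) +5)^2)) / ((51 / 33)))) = 5359375 / 131274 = 40.83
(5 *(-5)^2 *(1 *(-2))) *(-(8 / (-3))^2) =16000 / 9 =1777.78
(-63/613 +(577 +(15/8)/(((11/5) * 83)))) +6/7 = 18107989601/31341464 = 577.76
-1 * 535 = -535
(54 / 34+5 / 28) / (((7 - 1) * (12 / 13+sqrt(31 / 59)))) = 645047 / 775166 - 142129 * sqrt(1829) / 9301992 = 0.18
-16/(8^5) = -1/2048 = -0.00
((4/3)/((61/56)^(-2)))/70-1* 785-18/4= -129979559/164640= -789.48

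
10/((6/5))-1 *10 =-5/3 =-1.67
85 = 85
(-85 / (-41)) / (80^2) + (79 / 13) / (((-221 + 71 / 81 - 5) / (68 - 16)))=-268593617 / 191394560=-1.40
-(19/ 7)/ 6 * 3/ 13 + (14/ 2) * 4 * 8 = 40749/ 182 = 223.90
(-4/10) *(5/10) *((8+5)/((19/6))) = -78/95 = -0.82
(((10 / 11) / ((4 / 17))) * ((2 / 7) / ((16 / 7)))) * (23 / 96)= 1955 / 16896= 0.12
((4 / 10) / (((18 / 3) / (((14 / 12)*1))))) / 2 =0.04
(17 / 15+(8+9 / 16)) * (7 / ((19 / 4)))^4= 89394032 / 1954815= 45.73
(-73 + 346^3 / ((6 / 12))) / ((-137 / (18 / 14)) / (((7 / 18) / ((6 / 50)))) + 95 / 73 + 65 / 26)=-302378406350 / 106137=-2848944.35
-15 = -15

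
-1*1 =-1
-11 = -11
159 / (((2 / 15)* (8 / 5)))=11925 / 16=745.31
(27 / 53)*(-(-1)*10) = 270 / 53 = 5.09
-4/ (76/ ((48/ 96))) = -0.03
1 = 1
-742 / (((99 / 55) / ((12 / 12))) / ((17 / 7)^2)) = -2431.27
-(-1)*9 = 9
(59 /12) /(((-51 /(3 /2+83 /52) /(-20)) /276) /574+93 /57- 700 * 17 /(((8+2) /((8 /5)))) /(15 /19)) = -2382710162 /1167981138151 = -0.00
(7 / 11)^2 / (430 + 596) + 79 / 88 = 445993 / 496584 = 0.90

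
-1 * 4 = -4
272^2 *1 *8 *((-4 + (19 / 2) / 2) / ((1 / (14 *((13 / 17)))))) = 4752384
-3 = -3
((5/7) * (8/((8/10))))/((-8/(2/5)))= -5/14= -0.36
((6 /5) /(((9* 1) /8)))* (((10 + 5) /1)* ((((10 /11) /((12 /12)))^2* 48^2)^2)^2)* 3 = 135260546059468800000000 /214358881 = 631000429879407.70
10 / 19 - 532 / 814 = -984 / 7733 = -0.13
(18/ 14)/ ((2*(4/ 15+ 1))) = 135/ 266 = 0.51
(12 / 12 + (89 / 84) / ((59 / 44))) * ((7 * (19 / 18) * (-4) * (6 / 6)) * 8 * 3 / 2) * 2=-674272 / 531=-1269.82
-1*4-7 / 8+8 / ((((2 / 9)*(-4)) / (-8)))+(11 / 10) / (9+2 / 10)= 12373 / 184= 67.24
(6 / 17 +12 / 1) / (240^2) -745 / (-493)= 1430603 / 946560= 1.51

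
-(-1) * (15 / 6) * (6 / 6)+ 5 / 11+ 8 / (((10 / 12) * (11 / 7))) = 997 / 110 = 9.06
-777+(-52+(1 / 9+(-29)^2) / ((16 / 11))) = -18053 / 72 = -250.74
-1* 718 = -718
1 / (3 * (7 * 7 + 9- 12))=1 / 138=0.01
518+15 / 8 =4159 / 8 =519.88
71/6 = 11.83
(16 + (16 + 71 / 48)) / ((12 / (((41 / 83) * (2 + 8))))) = 329435 / 23904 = 13.78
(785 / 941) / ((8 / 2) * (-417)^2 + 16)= 785 / 654533252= 0.00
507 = 507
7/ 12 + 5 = 67/ 12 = 5.58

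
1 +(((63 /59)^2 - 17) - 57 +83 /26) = -6214821 /90506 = -68.67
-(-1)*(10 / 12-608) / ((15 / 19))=-69217 / 90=-769.08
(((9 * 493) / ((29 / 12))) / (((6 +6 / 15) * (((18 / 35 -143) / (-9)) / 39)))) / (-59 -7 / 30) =-422911125 / 35447596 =-11.93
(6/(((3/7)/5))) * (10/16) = 175/4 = 43.75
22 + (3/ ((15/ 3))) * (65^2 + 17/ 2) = 2562.10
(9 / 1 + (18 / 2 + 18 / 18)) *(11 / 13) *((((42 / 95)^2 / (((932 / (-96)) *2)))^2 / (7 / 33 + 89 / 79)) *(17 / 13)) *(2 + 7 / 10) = 1474504370716608 / 343166434566109375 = 0.00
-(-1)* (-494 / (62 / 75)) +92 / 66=-609899 / 1023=-596.19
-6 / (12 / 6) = -3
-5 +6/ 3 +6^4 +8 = 1301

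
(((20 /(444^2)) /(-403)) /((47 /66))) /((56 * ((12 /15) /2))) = -275 /17425113888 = -0.00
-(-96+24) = 72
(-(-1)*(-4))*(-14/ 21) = 8/ 3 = 2.67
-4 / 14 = -2 / 7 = -0.29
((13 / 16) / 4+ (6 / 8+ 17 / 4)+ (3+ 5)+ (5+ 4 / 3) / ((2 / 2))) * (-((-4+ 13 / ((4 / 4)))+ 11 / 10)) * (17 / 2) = -6440467 / 3840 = -1677.20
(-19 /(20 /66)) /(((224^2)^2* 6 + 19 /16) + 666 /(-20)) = -5016 /1208462865911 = -0.00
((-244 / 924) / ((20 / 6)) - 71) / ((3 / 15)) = -355.40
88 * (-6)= -528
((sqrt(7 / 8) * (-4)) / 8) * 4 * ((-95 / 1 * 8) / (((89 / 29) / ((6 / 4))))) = 16530 * sqrt(14) / 89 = 694.94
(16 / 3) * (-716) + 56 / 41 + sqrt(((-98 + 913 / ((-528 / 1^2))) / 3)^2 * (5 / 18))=-3799.78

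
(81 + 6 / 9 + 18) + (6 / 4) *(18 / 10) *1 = 3071 / 30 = 102.37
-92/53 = -1.74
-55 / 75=-0.73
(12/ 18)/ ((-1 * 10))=-1/ 15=-0.07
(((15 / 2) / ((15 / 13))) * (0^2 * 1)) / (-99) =0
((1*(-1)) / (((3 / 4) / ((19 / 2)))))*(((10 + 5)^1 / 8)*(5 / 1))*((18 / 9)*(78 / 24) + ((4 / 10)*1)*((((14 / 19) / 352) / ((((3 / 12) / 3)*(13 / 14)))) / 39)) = -11479815 / 14872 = -771.91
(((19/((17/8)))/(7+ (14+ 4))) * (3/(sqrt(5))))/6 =76 * sqrt(5)/2125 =0.08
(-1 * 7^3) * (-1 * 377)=129311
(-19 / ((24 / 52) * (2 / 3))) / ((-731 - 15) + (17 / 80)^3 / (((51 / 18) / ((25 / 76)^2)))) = 730456064 / 8824614673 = 0.08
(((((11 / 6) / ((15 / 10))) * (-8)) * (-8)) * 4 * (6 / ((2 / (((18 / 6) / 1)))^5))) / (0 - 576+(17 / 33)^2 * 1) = -15524784 / 626975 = -24.76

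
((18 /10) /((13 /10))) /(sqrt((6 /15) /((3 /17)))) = 9 *sqrt(510) /221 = 0.92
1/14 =0.07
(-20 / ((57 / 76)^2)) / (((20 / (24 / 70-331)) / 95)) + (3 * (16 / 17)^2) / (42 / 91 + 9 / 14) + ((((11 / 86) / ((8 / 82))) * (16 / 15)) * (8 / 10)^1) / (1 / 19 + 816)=162215780420943128 / 2904660572625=55846.73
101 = 101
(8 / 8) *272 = 272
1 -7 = -6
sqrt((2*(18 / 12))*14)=6.48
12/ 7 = 1.71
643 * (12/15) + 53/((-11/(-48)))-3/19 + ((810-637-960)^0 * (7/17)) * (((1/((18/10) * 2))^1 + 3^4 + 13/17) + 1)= 4238567191/5436090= 779.71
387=387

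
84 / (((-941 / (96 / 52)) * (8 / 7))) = -1764 / 12233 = -0.14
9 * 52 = 468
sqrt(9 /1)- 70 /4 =-29 /2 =-14.50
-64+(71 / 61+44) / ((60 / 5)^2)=-559421 / 8784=-63.69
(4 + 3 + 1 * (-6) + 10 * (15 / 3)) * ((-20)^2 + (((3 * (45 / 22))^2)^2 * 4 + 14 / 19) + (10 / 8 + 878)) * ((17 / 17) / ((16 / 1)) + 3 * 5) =47536202784387 / 8901728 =5340109.56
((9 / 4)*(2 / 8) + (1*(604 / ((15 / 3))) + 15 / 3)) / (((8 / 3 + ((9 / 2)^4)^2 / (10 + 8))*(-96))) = -10109 / 71765015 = -0.00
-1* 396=-396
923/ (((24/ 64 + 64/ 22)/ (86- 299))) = -17300712/ 289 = -59864.06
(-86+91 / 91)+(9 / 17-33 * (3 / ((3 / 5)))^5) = -1754561 / 17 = -103209.47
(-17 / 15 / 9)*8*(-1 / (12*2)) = 17 / 405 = 0.04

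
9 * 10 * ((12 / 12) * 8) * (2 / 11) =1440 / 11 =130.91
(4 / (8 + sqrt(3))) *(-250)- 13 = -8793 / 61 + 1000 *sqrt(3) / 61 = -115.75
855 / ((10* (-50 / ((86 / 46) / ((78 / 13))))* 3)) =-0.18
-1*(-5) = 5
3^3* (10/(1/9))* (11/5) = 5346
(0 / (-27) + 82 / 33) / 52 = 41 / 858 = 0.05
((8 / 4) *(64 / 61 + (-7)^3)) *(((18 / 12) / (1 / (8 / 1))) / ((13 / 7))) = -3504312 / 793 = -4419.06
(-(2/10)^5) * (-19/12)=19/37500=0.00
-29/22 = -1.32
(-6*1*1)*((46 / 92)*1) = -3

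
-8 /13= -0.62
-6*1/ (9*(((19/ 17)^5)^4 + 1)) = -4064231406647572522401601/ 62481307296290296073635803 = -0.07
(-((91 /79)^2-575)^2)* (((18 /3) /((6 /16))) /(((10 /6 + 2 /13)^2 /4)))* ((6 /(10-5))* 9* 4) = -274539762.51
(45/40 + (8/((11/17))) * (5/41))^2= 90231001/13017664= 6.93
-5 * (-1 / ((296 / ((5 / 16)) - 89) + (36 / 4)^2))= 25 / 4696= 0.01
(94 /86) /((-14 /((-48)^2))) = -54144 /301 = -179.88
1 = 1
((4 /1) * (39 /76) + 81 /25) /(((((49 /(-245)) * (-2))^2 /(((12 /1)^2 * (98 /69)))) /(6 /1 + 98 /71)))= 1549187136 /31027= 49930.29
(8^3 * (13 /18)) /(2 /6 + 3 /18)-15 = 6521 /9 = 724.56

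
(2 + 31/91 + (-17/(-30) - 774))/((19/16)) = -16840664/25935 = -649.34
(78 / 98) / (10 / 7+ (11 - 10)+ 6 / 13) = 507 / 1841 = 0.28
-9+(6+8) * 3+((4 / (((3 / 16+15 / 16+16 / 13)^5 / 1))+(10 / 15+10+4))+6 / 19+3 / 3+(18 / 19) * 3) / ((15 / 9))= 3717323492967472 / 83859839546875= 44.33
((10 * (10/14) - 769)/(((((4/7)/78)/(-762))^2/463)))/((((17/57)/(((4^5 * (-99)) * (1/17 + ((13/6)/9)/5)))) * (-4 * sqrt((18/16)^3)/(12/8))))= -43607597079467953237.96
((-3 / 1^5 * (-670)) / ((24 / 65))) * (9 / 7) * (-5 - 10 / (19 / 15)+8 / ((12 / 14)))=-1894425 / 76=-24926.64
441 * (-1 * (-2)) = 882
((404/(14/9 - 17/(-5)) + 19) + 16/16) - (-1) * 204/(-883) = 19945628/196909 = 101.29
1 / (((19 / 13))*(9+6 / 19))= 13 / 177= 0.07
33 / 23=1.43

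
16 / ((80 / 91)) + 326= 1721 / 5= 344.20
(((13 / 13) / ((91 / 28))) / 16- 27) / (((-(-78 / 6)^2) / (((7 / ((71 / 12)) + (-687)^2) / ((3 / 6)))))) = 47014365849 / 311974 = 150699.63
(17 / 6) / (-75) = -17 / 450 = -0.04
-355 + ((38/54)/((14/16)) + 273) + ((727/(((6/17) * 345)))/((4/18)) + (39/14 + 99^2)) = 847617821/86940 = 9749.46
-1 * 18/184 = -0.10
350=350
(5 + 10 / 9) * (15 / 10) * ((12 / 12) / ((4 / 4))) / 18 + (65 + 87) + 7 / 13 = 214879 / 1404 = 153.05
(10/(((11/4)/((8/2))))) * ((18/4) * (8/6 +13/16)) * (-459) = -709155/11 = -64468.64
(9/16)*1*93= 52.31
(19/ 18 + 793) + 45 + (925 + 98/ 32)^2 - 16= 1986331529/ 2304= 862123.06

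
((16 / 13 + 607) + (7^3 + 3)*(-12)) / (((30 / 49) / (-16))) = 18059048 / 195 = 92610.50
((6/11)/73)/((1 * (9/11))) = 2/219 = 0.01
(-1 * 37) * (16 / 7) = -592 / 7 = -84.57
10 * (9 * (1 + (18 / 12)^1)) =225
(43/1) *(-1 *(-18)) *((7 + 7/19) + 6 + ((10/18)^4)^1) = 144339734/13851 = 10420.89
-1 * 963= -963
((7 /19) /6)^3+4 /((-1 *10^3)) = -697897 /185193000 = -0.00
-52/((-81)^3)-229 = -121699937/531441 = -229.00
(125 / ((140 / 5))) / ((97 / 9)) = 1125 / 2716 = 0.41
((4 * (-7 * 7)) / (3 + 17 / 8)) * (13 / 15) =-20384 / 615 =-33.14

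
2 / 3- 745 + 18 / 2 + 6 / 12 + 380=-2129 / 6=-354.83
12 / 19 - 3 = -45 / 19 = -2.37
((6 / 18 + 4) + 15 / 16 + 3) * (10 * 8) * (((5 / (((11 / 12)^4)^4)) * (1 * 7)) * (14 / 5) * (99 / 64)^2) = 237077500448483573760 / 379749833583241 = 624299.16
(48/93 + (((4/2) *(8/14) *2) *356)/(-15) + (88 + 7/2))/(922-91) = 245873/5409810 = 0.05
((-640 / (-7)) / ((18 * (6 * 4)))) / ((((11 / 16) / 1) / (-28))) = -2560 / 297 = -8.62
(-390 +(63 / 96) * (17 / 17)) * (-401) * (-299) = -1493821641 / 32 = -46681926.28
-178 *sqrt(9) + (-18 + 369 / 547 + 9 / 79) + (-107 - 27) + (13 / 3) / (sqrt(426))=-29610044 / 43213 + 13 *sqrt(426) / 1278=-685.00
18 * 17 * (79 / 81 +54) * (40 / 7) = 6056080 / 63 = 96128.25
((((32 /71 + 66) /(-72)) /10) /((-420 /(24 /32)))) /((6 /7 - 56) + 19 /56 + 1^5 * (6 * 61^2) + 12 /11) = 25949 /3506762732400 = 0.00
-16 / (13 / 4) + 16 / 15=-752 / 195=-3.86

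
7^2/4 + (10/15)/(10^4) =183751/15000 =12.25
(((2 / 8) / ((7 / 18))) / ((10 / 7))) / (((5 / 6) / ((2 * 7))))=189 / 25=7.56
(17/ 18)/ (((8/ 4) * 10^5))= 17/ 3600000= 0.00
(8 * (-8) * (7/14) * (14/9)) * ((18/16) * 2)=-112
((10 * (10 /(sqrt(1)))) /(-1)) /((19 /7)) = -700 /19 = -36.84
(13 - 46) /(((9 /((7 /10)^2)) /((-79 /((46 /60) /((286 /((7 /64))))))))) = 55671616 /115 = 484101.01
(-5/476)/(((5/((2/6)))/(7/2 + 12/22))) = -0.00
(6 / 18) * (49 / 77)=7 / 33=0.21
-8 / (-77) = 8 / 77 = 0.10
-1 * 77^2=-5929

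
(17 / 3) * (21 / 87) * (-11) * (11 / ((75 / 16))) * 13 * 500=-59899840 / 261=-229501.30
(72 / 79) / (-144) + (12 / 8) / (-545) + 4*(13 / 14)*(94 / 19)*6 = 631306517 / 5726315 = 110.25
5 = 5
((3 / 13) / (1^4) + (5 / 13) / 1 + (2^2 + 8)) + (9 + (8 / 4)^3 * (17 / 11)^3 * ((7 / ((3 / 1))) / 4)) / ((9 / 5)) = 12700403 / 467181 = 27.19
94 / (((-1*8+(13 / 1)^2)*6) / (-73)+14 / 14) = -146 / 19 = -7.68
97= 97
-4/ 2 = -2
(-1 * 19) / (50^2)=-19 / 2500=-0.01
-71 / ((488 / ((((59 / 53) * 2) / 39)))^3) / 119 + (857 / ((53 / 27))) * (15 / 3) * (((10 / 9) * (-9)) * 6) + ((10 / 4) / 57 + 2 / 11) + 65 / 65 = -417897779402800812861314885 / 3190686658643459207232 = -130974.25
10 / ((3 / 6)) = 20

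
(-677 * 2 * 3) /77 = -4062 /77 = -52.75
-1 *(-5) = 5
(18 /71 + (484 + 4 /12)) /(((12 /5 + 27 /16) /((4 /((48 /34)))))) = 70187560 /208953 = 335.90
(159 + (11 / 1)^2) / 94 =140 / 47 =2.98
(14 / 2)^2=49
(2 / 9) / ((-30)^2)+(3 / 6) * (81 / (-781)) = -81622 / 1581525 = -0.05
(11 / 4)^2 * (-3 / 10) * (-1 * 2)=363 / 80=4.54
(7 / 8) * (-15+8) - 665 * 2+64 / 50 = -266969 / 200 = -1334.84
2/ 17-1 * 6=-100/ 17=-5.88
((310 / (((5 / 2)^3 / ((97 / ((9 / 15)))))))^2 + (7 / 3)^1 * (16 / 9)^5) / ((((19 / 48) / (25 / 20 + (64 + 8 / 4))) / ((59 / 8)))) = 12890447733.36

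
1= 1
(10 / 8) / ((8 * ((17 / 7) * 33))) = 35 / 17952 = 0.00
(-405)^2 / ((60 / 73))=798255 / 4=199563.75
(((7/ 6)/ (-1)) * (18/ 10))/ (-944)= 21/ 9440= 0.00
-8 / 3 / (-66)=4 / 99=0.04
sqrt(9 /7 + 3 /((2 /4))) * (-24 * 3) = -72 * sqrt(357) /7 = -194.34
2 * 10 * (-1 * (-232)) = 4640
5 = 5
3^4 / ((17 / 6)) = 486 / 17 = 28.59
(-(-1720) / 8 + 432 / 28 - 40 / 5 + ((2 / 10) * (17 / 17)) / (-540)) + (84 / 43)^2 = 7906356557 / 34946100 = 226.24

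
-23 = -23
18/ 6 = 3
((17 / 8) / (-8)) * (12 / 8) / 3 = -17 / 128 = -0.13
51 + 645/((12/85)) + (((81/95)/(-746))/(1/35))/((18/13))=65479927/14174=4619.72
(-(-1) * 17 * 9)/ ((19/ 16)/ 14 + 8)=34272/ 1811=18.92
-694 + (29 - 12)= -677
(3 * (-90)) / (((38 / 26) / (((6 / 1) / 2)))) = -10530 / 19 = -554.21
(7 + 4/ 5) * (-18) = -702/ 5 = -140.40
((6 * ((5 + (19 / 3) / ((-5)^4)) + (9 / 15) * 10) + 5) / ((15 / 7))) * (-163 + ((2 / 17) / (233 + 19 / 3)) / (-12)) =-1237084098887 / 228862500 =-5405.36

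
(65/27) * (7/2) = 455/54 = 8.43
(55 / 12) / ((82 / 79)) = 4345 / 984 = 4.42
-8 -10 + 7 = -11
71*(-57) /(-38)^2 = -213 /76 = -2.80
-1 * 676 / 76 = -8.89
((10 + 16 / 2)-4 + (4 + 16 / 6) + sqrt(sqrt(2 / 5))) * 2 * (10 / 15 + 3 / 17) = 86 * 2^(1 / 4) * 5^(3 / 4) / 255 + 5332 / 153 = 36.19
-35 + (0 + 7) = -28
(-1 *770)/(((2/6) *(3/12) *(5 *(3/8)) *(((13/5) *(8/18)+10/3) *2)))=-55440/101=-548.91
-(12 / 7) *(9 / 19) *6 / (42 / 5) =-540 / 931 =-0.58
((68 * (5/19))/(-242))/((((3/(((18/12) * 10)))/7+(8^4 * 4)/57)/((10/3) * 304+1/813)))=-4901853950/18805540127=-0.26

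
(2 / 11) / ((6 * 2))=1 / 66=0.02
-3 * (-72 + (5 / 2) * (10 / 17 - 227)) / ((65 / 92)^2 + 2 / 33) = 9088672824 / 2658001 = 3419.36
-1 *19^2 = -361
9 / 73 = 0.12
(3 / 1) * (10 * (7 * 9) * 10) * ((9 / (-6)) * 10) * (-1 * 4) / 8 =141750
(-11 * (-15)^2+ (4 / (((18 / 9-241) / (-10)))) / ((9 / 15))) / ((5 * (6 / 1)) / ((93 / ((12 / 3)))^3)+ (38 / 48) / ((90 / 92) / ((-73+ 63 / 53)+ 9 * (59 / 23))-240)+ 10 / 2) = -495.03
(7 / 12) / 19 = 7 / 228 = 0.03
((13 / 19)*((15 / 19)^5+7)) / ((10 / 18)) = 2116771956 / 235229405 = 9.00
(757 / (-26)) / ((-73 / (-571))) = -432247 / 1898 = -227.74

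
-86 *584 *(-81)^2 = -329519664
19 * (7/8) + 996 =8101/8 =1012.62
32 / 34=16 / 17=0.94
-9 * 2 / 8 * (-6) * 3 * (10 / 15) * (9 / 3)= 81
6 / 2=3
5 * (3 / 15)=1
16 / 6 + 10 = 38 / 3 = 12.67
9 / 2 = 4.50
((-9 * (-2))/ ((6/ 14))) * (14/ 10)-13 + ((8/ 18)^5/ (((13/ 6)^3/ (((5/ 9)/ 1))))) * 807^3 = 3986821092577/ 8008065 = 497850.74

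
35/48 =0.73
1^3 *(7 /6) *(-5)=-35 /6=-5.83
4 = 4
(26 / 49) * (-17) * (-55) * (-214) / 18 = -2601170 / 441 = -5898.34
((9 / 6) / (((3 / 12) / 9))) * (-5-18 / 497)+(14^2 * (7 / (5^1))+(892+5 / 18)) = 40020917 / 44730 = 894.72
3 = 3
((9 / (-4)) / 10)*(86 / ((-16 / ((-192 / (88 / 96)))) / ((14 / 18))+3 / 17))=-70.44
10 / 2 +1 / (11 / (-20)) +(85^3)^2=4148644671910 / 11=377149515628.18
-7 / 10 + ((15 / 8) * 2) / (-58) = -887 / 1160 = -0.76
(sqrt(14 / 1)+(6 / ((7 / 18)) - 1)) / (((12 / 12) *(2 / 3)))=3 *sqrt(14) / 2+303 / 14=27.26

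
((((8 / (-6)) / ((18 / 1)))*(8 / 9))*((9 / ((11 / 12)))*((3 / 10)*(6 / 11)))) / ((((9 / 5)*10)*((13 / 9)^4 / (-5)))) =23328 / 3455881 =0.01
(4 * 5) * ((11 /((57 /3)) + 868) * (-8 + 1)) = -2310420 /19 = -121601.05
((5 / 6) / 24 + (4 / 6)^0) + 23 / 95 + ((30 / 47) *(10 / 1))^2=1269784603 / 30219120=42.02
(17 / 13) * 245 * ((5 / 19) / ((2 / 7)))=145775 / 494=295.09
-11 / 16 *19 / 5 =-209 / 80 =-2.61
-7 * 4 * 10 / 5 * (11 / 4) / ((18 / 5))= -385 / 9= -42.78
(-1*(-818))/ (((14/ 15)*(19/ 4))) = 24540/ 133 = 184.51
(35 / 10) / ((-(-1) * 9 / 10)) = 35 / 9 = 3.89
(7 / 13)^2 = 49 / 169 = 0.29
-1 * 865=-865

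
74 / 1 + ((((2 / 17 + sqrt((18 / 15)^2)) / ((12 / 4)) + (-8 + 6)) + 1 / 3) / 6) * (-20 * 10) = 17582 / 153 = 114.92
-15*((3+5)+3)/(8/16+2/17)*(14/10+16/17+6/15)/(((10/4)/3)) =-30756/35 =-878.74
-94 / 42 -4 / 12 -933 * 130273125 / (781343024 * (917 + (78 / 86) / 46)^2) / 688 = -24596748370802926737 / 9565401144022273088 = -2.57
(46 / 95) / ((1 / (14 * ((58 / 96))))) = 4669 / 1140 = 4.10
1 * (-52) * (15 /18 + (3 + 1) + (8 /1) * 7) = -9490 /3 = -3163.33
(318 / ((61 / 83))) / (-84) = -4399 / 854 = -5.15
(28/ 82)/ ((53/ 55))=770/ 2173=0.35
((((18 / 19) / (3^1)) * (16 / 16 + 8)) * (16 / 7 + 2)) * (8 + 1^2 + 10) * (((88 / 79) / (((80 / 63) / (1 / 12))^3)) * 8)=1178793 / 2022400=0.58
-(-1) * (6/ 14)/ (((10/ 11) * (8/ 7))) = 33/ 80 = 0.41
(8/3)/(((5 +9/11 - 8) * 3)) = -11/27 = -0.41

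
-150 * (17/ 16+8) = -10875/ 8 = -1359.38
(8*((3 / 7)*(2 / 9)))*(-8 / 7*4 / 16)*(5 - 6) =32 / 147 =0.22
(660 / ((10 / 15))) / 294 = 165 / 49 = 3.37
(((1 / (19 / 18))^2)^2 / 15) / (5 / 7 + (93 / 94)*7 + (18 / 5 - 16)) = -23024736 / 2040957181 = -0.01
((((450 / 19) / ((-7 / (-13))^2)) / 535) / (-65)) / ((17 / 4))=-936 / 1693489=-0.00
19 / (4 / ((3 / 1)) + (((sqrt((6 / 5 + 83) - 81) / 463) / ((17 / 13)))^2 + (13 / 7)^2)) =865168631565 / 217763930603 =3.97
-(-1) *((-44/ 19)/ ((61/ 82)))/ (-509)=3608/ 589931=0.01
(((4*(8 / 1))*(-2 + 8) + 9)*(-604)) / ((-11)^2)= -121404 / 121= -1003.34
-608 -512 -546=-1666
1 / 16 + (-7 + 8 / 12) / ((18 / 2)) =-0.64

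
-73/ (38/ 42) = -1533/ 19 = -80.68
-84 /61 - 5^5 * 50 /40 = -3907.63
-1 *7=-7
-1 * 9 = -9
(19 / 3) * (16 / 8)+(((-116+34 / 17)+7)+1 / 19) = -5374 / 57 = -94.28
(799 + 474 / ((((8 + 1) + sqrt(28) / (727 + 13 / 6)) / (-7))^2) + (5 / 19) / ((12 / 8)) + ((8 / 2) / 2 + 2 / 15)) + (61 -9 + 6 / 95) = 196785660503823590141 / 172601856861401085 -105847656250000 * sqrt(7) / 605620550390881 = 1139.65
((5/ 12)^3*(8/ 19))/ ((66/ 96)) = 250/ 5643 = 0.04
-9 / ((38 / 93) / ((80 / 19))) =-92.74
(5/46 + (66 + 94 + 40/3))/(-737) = -23935/101706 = -0.24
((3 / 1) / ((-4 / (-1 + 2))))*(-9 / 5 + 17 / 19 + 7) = -1737 / 380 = -4.57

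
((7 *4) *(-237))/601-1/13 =-86869/7813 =-11.12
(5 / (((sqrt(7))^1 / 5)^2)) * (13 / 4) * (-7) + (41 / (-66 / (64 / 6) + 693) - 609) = -44623705 / 43956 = -1015.19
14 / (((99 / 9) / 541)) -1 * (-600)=14174 / 11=1288.55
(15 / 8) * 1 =15 / 8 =1.88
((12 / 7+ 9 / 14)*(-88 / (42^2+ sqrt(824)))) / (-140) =3267 / 3888590 - 363*sqrt(206) / 381081820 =0.00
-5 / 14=-0.36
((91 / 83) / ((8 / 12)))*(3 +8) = 3003 / 166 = 18.09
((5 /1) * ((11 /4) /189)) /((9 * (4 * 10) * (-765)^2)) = 11 /31854967200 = 0.00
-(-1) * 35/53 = 0.66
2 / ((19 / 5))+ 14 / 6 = 163 / 57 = 2.86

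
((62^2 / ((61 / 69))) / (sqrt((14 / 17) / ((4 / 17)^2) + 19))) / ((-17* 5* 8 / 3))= -198927* sqrt(542) / 1405135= -3.30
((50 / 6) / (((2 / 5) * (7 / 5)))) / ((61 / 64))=15.61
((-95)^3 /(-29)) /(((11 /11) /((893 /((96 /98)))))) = 37516157875 /1392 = 26951262.84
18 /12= 3 /2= 1.50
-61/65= -0.94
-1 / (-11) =1 / 11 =0.09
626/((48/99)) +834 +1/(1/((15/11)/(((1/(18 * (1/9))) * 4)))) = 187071/88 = 2125.81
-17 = -17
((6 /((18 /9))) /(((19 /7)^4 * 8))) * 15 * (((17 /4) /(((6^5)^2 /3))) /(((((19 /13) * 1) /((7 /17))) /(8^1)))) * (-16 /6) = -1092455 /8317790995968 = -0.00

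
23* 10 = 230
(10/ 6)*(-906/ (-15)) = 302/ 3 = 100.67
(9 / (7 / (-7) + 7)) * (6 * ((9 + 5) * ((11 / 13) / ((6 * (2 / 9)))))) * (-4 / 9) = -462 / 13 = -35.54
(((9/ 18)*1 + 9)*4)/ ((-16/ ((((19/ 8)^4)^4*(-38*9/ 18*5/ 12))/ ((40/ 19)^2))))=37589973457545958193355601/ 8646911284551352320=4347213.96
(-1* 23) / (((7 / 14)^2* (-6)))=46 / 3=15.33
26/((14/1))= 13/7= 1.86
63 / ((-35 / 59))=-531 / 5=-106.20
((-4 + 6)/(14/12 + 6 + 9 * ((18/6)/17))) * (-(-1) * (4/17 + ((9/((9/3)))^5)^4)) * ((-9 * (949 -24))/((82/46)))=-3719906503652.03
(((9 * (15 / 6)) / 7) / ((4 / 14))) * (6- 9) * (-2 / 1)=67.50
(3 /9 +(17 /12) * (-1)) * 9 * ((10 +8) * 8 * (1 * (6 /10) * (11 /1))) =-46332 /5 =-9266.40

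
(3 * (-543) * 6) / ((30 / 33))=-53757 / 5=-10751.40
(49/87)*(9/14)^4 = 2187/22736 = 0.10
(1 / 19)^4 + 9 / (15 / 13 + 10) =15247702 / 18896545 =0.81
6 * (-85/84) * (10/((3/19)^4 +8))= -55386425/7298543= -7.59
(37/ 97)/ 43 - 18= -75041/ 4171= -17.99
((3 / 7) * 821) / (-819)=-821 / 1911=-0.43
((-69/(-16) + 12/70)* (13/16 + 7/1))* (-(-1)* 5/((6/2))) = 104625/1792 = 58.38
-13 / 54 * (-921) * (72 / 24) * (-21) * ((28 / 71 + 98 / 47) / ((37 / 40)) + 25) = -386655.22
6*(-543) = -3258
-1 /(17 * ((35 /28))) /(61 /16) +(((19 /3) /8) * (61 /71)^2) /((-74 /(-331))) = 120763118041 /46420350960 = 2.60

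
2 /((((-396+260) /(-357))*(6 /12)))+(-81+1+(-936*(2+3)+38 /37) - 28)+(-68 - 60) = -362931 /74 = -4904.47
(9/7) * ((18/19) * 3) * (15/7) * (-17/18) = -6885/931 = -7.40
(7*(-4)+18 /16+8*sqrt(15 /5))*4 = -215 /2+32*sqrt(3) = -52.07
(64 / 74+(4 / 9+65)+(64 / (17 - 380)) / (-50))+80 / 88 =67714327 / 1007325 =67.22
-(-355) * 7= 2485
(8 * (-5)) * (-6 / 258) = 40 / 43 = 0.93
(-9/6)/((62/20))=-0.48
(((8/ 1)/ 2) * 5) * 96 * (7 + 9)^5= 2013265920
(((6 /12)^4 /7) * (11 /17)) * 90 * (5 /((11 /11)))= 2475 /952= 2.60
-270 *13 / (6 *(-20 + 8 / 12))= 1755 / 58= 30.26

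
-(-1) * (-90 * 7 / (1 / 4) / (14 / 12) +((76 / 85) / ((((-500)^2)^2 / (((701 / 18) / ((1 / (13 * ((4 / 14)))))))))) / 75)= -13554843749999826853 / 6275390625000000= -2160.00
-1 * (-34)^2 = -1156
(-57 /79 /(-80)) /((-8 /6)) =-0.01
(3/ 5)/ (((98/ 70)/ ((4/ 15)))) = 0.11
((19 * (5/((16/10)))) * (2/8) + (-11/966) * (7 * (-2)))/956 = 33127/2110848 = 0.02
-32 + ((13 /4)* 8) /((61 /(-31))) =-2758 /61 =-45.21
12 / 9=4 / 3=1.33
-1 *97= -97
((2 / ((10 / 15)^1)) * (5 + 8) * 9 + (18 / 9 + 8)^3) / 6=1351 / 6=225.17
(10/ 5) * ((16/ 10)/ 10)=8/ 25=0.32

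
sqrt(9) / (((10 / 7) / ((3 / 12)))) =21 / 40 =0.52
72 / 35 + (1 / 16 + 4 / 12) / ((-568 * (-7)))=1963103 / 954240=2.06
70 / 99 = 0.71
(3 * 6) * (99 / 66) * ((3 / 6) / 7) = 27 / 14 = 1.93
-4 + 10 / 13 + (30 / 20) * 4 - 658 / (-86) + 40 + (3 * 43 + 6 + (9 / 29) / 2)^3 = 269279114503641 / 109067608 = 2468919.23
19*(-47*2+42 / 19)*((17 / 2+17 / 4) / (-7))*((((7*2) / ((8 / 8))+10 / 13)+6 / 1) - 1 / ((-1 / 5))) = 7449060 / 91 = 81857.80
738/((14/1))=369/7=52.71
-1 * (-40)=40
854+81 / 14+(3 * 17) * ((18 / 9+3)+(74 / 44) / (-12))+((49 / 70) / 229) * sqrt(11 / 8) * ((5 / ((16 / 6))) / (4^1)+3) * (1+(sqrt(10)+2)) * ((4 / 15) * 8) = 259 * sqrt(22) * (3+sqrt(10)) / 45800+682305 / 616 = 1107.80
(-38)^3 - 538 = -55410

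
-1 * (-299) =299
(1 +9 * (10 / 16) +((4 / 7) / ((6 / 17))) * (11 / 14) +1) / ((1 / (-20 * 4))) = -104630 / 147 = -711.77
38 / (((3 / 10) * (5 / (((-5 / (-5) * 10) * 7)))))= 5320 / 3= 1773.33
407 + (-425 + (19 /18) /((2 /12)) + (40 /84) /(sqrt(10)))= -35 /3 + sqrt(10) /21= -11.52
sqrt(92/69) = 2 * sqrt(3)/3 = 1.15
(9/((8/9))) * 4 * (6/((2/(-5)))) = -1215/2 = -607.50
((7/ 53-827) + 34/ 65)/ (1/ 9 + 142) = -25620822/ 4406155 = -5.81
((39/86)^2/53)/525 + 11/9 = 754581463/617381100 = 1.22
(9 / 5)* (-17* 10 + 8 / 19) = -28998 / 95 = -305.24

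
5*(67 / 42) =335 / 42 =7.98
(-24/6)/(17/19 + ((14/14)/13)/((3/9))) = -494/139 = -3.55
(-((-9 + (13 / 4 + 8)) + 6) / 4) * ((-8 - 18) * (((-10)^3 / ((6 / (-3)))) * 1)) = 53625 / 2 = 26812.50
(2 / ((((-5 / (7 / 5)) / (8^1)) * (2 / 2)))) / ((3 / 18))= -672 / 25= -26.88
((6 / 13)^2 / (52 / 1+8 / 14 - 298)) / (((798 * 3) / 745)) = -745 / 2758249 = -0.00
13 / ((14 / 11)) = 10.21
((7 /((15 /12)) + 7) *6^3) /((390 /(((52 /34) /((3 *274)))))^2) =42 /678030125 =0.00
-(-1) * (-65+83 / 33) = -2062 / 33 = -62.48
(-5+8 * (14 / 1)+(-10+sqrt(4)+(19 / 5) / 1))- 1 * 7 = 479 / 5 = 95.80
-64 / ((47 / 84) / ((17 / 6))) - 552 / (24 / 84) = -106036 / 47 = -2256.09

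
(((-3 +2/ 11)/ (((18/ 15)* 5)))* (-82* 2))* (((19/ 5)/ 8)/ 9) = 24149/ 5940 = 4.07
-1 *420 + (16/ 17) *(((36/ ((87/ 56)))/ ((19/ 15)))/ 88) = -43255380/ 103037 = -419.80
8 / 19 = 0.42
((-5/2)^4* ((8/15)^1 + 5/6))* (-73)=-374125/96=-3897.14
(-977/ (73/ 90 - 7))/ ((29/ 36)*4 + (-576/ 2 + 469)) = 395685/ 461753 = 0.86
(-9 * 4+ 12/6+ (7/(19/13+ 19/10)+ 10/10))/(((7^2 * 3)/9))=-40533/21413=-1.89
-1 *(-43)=43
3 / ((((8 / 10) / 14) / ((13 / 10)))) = 273 / 4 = 68.25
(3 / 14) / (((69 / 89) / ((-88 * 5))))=-19580 / 161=-121.61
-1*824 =-824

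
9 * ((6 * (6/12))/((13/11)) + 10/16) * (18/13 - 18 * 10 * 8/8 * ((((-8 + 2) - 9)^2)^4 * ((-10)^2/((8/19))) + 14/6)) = -527178832802307189/169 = -3119401377528444.91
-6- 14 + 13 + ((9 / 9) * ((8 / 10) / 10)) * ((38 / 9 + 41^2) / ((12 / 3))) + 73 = 99.70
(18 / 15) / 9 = 2 / 15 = 0.13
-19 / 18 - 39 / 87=-785 / 522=-1.50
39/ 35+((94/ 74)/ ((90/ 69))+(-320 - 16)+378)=68513/ 1554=44.09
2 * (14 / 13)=28 / 13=2.15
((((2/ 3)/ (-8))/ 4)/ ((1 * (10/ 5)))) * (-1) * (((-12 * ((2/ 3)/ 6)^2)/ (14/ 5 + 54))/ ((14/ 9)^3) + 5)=973985/ 18703104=0.05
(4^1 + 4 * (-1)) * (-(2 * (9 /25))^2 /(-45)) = 0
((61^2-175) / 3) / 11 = 1182 / 11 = 107.45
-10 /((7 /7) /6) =-60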